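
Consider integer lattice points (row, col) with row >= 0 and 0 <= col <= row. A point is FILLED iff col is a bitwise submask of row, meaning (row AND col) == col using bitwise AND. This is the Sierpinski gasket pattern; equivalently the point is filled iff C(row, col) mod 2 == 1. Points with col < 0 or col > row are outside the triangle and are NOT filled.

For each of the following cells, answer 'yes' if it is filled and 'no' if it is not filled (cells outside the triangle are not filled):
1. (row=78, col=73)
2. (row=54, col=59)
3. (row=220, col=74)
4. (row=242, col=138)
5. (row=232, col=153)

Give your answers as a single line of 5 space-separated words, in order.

(78,73): row=0b1001110, col=0b1001001, row AND col = 0b1001000 = 72; 72 != 73 -> empty
(54,59): col outside [0, 54] -> not filled
(220,74): row=0b11011100, col=0b1001010, row AND col = 0b1001000 = 72; 72 != 74 -> empty
(242,138): row=0b11110010, col=0b10001010, row AND col = 0b10000010 = 130; 130 != 138 -> empty
(232,153): row=0b11101000, col=0b10011001, row AND col = 0b10001000 = 136; 136 != 153 -> empty

Answer: no no no no no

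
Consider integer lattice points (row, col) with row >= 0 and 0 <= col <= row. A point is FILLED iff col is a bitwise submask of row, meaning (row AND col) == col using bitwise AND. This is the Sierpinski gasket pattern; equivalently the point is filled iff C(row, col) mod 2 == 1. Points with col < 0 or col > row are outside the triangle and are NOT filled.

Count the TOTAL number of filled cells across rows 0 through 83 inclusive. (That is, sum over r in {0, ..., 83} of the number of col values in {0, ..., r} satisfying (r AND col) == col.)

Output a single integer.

r0=0 pc0: +1 =1
r1=1 pc1: +2 =3
r2=10 pc1: +2 =5
r3=11 pc2: +4 =9
r4=100 pc1: +2 =11
r5=101 pc2: +4 =15
r6=110 pc2: +4 =19
r7=111 pc3: +8 =27
r8=1000 pc1: +2 =29
r9=1001 pc2: +4 =33
r10=1010 pc2: +4 =37
r11=1011 pc3: +8 =45
r12=1100 pc2: +4 =49
r13=1101 pc3: +8 =57
r14=1110 pc3: +8 =65
r15=1111 pc4: +16 =81
r16=10000 pc1: +2 =83
r17=10001 pc2: +4 =87
r18=10010 pc2: +4 =91
r19=10011 pc3: +8 =99
r20=10100 pc2: +4 =103
r21=10101 pc3: +8 =111
r22=10110 pc3: +8 =119
r23=10111 pc4: +16 =135
r24=11000 pc2: +4 =139
r25=11001 pc3: +8 =147
r26=11010 pc3: +8 =155
r27=11011 pc4: +16 =171
r28=11100 pc3: +8 =179
r29=11101 pc4: +16 =195
r30=11110 pc4: +16 =211
r31=11111 pc5: +32 =243
r32=100000 pc1: +2 =245
r33=100001 pc2: +4 =249
r34=100010 pc2: +4 =253
r35=100011 pc3: +8 =261
r36=100100 pc2: +4 =265
r37=100101 pc3: +8 =273
r38=100110 pc3: +8 =281
r39=100111 pc4: +16 =297
r40=101000 pc2: +4 =301
r41=101001 pc3: +8 =309
r42=101010 pc3: +8 =317
r43=101011 pc4: +16 =333
r44=101100 pc3: +8 =341
r45=101101 pc4: +16 =357
r46=101110 pc4: +16 =373
r47=101111 pc5: +32 =405
r48=110000 pc2: +4 =409
r49=110001 pc3: +8 =417
r50=110010 pc3: +8 =425
r51=110011 pc4: +16 =441
r52=110100 pc3: +8 =449
r53=110101 pc4: +16 =465
r54=110110 pc4: +16 =481
r55=110111 pc5: +32 =513
r56=111000 pc3: +8 =521
r57=111001 pc4: +16 =537
r58=111010 pc4: +16 =553
r59=111011 pc5: +32 =585
r60=111100 pc4: +16 =601
r61=111101 pc5: +32 =633
r62=111110 pc5: +32 =665
r63=111111 pc6: +64 =729
r64=1000000 pc1: +2 =731
r65=1000001 pc2: +4 =735
r66=1000010 pc2: +4 =739
r67=1000011 pc3: +8 =747
r68=1000100 pc2: +4 =751
r69=1000101 pc3: +8 =759
r70=1000110 pc3: +8 =767
r71=1000111 pc4: +16 =783
r72=1001000 pc2: +4 =787
r73=1001001 pc3: +8 =795
r74=1001010 pc3: +8 =803
r75=1001011 pc4: +16 =819
r76=1001100 pc3: +8 =827
r77=1001101 pc4: +16 =843
r78=1001110 pc4: +16 =859
r79=1001111 pc5: +32 =891
r80=1010000 pc2: +4 =895
r81=1010001 pc3: +8 =903
r82=1010010 pc3: +8 =911
r83=1010011 pc4: +16 =927

Answer: 927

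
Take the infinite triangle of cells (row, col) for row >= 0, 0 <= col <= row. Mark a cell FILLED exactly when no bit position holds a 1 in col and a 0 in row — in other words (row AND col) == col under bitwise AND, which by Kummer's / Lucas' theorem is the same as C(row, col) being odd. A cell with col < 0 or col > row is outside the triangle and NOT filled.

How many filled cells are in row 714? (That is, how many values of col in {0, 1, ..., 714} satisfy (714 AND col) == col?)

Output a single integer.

Answer: 32

Derivation:
714 in binary = 1011001010
popcount(714) = number of 1-bits in 1011001010 = 5
A col c satisfies (714 AND c) == c iff every set bit of c is also set in 714; each of the 5 set bits of 714 can independently be on or off in c.
count = 2^5 = 32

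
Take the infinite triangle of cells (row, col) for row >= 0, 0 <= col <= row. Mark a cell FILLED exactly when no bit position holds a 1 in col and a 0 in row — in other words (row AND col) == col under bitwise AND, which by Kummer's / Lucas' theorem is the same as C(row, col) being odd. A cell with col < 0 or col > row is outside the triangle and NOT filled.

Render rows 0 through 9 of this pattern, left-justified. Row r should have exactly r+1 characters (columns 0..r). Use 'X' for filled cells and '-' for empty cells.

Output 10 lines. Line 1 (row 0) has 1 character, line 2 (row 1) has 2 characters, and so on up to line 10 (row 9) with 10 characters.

Answer: X
XX
X-X
XXXX
X---X
XX--XX
X-X-X-X
XXXXXXXX
X-------X
XX------XX

Derivation:
r0=0: X
r1=1: XX
r2=10: X-X
r3=11: XXXX
r4=100: X---X
r5=101: XX--XX
r6=110: X-X-X-X
r7=111: XXXXXXXX
r8=1000: X-------X
r9=1001: XX------XX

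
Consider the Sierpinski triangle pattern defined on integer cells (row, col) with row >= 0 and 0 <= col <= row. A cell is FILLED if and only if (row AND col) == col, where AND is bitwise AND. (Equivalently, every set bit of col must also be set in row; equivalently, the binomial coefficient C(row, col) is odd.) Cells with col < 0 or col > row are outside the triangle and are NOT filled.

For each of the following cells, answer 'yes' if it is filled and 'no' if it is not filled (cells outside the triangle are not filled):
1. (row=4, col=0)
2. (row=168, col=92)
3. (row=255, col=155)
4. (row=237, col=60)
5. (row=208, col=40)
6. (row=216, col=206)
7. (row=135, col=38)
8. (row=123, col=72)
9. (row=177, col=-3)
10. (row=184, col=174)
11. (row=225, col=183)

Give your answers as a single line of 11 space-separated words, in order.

Answer: yes no yes no no no no yes no no no

Derivation:
(4,0): row=0b100, col=0b0, row AND col = 0b0 = 0; 0 == 0 -> filled
(168,92): row=0b10101000, col=0b1011100, row AND col = 0b1000 = 8; 8 != 92 -> empty
(255,155): row=0b11111111, col=0b10011011, row AND col = 0b10011011 = 155; 155 == 155 -> filled
(237,60): row=0b11101101, col=0b111100, row AND col = 0b101100 = 44; 44 != 60 -> empty
(208,40): row=0b11010000, col=0b101000, row AND col = 0b0 = 0; 0 != 40 -> empty
(216,206): row=0b11011000, col=0b11001110, row AND col = 0b11001000 = 200; 200 != 206 -> empty
(135,38): row=0b10000111, col=0b100110, row AND col = 0b110 = 6; 6 != 38 -> empty
(123,72): row=0b1111011, col=0b1001000, row AND col = 0b1001000 = 72; 72 == 72 -> filled
(177,-3): col outside [0, 177] -> not filled
(184,174): row=0b10111000, col=0b10101110, row AND col = 0b10101000 = 168; 168 != 174 -> empty
(225,183): row=0b11100001, col=0b10110111, row AND col = 0b10100001 = 161; 161 != 183 -> empty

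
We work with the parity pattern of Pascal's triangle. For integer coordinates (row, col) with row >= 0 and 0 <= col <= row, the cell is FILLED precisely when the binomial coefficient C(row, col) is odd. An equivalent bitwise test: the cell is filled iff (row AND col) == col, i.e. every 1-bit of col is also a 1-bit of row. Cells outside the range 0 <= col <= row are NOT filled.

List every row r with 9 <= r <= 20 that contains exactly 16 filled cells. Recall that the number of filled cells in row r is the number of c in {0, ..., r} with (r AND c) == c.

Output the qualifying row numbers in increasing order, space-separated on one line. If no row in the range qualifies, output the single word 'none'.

Row r has 2^popcount(r) filled cells, so we need popcount(r) = log2(16) = 4.
Scan r = 9..20 and keep those with exactly 4 one-bits:
r=9=1001 popcount=2 -> skip
r=10=1010 popcount=2 -> skip
r=11=1011 popcount=3 -> skip
r=12=1100 popcount=2 -> skip
r=13=1101 popcount=3 -> skip
r=14=1110 popcount=3 -> skip
r=15=1111 popcount=4 -> KEEP
r=16=10000 popcount=1 -> skip
r=17=10001 popcount=2 -> skip
r=18=10010 popcount=2 -> skip
r=19=10011 popcount=3 -> skip
r=20=10100 popcount=2 -> skip
Kept rows: 15

Answer: 15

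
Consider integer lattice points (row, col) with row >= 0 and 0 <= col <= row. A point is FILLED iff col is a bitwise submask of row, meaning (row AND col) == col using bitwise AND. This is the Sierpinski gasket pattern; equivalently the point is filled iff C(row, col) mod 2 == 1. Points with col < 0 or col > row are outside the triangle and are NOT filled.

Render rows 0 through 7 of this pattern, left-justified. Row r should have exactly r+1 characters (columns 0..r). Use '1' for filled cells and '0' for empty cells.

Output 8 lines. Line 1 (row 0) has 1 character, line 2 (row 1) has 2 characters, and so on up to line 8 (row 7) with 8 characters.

r0=0: 1
r1=1: 11
r2=10: 101
r3=11: 1111
r4=100: 10001
r5=101: 110011
r6=110: 1010101
r7=111: 11111111

Answer: 1
11
101
1111
10001
110011
1010101
11111111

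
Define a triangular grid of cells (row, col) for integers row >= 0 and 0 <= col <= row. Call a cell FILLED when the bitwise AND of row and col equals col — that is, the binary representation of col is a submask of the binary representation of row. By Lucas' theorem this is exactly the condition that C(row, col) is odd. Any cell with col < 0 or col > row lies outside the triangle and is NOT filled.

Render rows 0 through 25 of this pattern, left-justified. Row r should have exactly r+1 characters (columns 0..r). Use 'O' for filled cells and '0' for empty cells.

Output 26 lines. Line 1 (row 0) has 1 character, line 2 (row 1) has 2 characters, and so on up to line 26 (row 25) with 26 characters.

Answer: O
OO
O0O
OOOO
O000O
OO00OO
O0O0O0O
OOOOOOOO
O0000000O
OO000000OO
O0O00000O0O
OOOO0000OOOO
O000O000O000O
OO00OO00OO00OO
O0O0O0O0O0O0O0O
OOOOOOOOOOOOOOOO
O000000000000000O
OO00000000000000OO
O0O0000000000000O0O
OOOO000000000000OOOO
O000O00000000000O000O
OO00OO0000000000OO00OO
O0O0O0O000000000O0O0O0O
OOOOOOOO00000000OOOOOOOO
O0000000O0000000O0000000O
OO000000OO000000OO000000OO

Derivation:
r0=0: O
r1=1: OO
r2=10: O0O
r3=11: OOOO
r4=100: O000O
r5=101: OO00OO
r6=110: O0O0O0O
r7=111: OOOOOOOO
r8=1000: O0000000O
r9=1001: OO000000OO
r10=1010: O0O00000O0O
r11=1011: OOOO0000OOOO
r12=1100: O000O000O000O
r13=1101: OO00OO00OO00OO
r14=1110: O0O0O0O0O0O0O0O
r15=1111: OOOOOOOOOOOOOOOO
r16=10000: O000000000000000O
r17=10001: OO00000000000000OO
r18=10010: O0O0000000000000O0O
r19=10011: OOOO000000000000OOOO
r20=10100: O000O00000000000O000O
r21=10101: OO00OO0000000000OO00OO
r22=10110: O0O0O0O000000000O0O0O0O
r23=10111: OOOOOOOO00000000OOOOOOOO
r24=11000: O0000000O0000000O0000000O
r25=11001: OO000000OO000000OO000000OO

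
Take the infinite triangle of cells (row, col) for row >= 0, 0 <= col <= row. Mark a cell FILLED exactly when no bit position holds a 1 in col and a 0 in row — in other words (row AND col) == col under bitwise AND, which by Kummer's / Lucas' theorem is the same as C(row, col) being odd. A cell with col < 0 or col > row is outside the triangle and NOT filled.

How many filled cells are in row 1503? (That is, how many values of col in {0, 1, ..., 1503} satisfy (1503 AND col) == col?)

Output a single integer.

Answer: 512

Derivation:
1503 in binary = 10111011111
popcount(1503) = number of 1-bits in 10111011111 = 9
A col c satisfies (1503 AND c) == c iff every set bit of c is also set in 1503; each of the 9 set bits of 1503 can independently be on or off in c.
count = 2^9 = 512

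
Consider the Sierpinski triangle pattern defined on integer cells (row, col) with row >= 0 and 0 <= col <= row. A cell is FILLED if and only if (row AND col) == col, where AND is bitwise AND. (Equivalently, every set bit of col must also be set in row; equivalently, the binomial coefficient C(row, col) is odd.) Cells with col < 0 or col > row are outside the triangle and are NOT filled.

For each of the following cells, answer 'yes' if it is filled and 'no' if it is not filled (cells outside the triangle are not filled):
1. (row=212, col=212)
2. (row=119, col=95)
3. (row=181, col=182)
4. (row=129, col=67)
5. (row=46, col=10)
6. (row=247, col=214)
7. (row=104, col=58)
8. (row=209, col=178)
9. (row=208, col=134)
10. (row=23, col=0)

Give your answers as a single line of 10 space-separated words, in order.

(212,212): row=0b11010100, col=0b11010100, row AND col = 0b11010100 = 212; 212 == 212 -> filled
(119,95): row=0b1110111, col=0b1011111, row AND col = 0b1010111 = 87; 87 != 95 -> empty
(181,182): col outside [0, 181] -> not filled
(129,67): row=0b10000001, col=0b1000011, row AND col = 0b1 = 1; 1 != 67 -> empty
(46,10): row=0b101110, col=0b1010, row AND col = 0b1010 = 10; 10 == 10 -> filled
(247,214): row=0b11110111, col=0b11010110, row AND col = 0b11010110 = 214; 214 == 214 -> filled
(104,58): row=0b1101000, col=0b111010, row AND col = 0b101000 = 40; 40 != 58 -> empty
(209,178): row=0b11010001, col=0b10110010, row AND col = 0b10010000 = 144; 144 != 178 -> empty
(208,134): row=0b11010000, col=0b10000110, row AND col = 0b10000000 = 128; 128 != 134 -> empty
(23,0): row=0b10111, col=0b0, row AND col = 0b0 = 0; 0 == 0 -> filled

Answer: yes no no no yes yes no no no yes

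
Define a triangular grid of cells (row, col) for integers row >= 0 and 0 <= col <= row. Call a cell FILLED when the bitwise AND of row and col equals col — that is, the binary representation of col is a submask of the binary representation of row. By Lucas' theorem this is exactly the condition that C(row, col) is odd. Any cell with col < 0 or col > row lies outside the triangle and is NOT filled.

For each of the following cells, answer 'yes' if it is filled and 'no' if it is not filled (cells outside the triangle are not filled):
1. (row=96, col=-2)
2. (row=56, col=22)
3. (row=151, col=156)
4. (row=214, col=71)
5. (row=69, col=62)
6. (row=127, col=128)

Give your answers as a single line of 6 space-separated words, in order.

Answer: no no no no no no

Derivation:
(96,-2): col outside [0, 96] -> not filled
(56,22): row=0b111000, col=0b10110, row AND col = 0b10000 = 16; 16 != 22 -> empty
(151,156): col outside [0, 151] -> not filled
(214,71): row=0b11010110, col=0b1000111, row AND col = 0b1000110 = 70; 70 != 71 -> empty
(69,62): row=0b1000101, col=0b111110, row AND col = 0b100 = 4; 4 != 62 -> empty
(127,128): col outside [0, 127] -> not filled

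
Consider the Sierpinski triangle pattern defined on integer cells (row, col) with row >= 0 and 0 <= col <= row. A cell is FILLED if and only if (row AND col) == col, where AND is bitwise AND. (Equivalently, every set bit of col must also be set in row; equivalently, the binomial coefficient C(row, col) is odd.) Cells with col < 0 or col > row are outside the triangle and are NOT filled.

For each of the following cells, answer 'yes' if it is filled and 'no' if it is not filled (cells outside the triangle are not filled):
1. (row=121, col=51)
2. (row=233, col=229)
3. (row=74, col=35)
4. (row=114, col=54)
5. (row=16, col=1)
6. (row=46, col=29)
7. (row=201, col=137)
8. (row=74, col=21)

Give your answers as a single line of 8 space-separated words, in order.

Answer: no no no no no no yes no

Derivation:
(121,51): row=0b1111001, col=0b110011, row AND col = 0b110001 = 49; 49 != 51 -> empty
(233,229): row=0b11101001, col=0b11100101, row AND col = 0b11100001 = 225; 225 != 229 -> empty
(74,35): row=0b1001010, col=0b100011, row AND col = 0b10 = 2; 2 != 35 -> empty
(114,54): row=0b1110010, col=0b110110, row AND col = 0b110010 = 50; 50 != 54 -> empty
(16,1): row=0b10000, col=0b1, row AND col = 0b0 = 0; 0 != 1 -> empty
(46,29): row=0b101110, col=0b11101, row AND col = 0b1100 = 12; 12 != 29 -> empty
(201,137): row=0b11001001, col=0b10001001, row AND col = 0b10001001 = 137; 137 == 137 -> filled
(74,21): row=0b1001010, col=0b10101, row AND col = 0b0 = 0; 0 != 21 -> empty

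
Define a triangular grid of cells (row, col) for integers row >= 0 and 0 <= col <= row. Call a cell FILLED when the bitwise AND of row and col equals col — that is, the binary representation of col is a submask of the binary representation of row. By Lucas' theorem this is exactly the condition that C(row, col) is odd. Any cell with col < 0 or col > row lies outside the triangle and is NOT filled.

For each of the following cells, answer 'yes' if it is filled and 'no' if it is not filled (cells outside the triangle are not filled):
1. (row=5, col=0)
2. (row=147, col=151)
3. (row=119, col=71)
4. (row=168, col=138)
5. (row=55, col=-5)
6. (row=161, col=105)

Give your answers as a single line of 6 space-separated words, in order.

(5,0): row=0b101, col=0b0, row AND col = 0b0 = 0; 0 == 0 -> filled
(147,151): col outside [0, 147] -> not filled
(119,71): row=0b1110111, col=0b1000111, row AND col = 0b1000111 = 71; 71 == 71 -> filled
(168,138): row=0b10101000, col=0b10001010, row AND col = 0b10001000 = 136; 136 != 138 -> empty
(55,-5): col outside [0, 55] -> not filled
(161,105): row=0b10100001, col=0b1101001, row AND col = 0b100001 = 33; 33 != 105 -> empty

Answer: yes no yes no no no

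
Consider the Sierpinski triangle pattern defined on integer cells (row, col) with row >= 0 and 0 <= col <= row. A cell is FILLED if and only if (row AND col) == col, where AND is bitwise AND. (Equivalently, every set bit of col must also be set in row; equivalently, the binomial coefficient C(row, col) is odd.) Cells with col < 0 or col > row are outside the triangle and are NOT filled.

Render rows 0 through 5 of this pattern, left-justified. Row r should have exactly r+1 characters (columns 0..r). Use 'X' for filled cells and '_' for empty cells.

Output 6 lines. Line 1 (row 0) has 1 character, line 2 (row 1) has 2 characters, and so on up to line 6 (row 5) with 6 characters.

r0=0: X
r1=1: XX
r2=10: X_X
r3=11: XXXX
r4=100: X___X
r5=101: XX__XX

Answer: X
XX
X_X
XXXX
X___X
XX__XX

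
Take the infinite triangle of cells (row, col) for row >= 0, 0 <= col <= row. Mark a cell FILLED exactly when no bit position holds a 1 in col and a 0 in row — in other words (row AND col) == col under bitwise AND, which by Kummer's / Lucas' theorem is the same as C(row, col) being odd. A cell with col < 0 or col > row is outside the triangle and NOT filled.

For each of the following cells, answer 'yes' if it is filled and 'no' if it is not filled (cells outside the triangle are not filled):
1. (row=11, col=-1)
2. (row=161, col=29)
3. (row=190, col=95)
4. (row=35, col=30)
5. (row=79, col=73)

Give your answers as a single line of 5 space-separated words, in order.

(11,-1): col outside [0, 11] -> not filled
(161,29): row=0b10100001, col=0b11101, row AND col = 0b1 = 1; 1 != 29 -> empty
(190,95): row=0b10111110, col=0b1011111, row AND col = 0b11110 = 30; 30 != 95 -> empty
(35,30): row=0b100011, col=0b11110, row AND col = 0b10 = 2; 2 != 30 -> empty
(79,73): row=0b1001111, col=0b1001001, row AND col = 0b1001001 = 73; 73 == 73 -> filled

Answer: no no no no yes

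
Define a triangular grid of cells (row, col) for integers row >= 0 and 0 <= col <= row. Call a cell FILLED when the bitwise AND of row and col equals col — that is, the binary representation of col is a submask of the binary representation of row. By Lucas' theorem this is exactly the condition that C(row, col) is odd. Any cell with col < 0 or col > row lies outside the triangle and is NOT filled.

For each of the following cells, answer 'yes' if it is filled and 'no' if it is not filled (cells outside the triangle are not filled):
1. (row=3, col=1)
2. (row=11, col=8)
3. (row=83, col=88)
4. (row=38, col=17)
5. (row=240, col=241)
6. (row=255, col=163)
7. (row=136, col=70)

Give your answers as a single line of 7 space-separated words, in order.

(3,1): row=0b11, col=0b1, row AND col = 0b1 = 1; 1 == 1 -> filled
(11,8): row=0b1011, col=0b1000, row AND col = 0b1000 = 8; 8 == 8 -> filled
(83,88): col outside [0, 83] -> not filled
(38,17): row=0b100110, col=0b10001, row AND col = 0b0 = 0; 0 != 17 -> empty
(240,241): col outside [0, 240] -> not filled
(255,163): row=0b11111111, col=0b10100011, row AND col = 0b10100011 = 163; 163 == 163 -> filled
(136,70): row=0b10001000, col=0b1000110, row AND col = 0b0 = 0; 0 != 70 -> empty

Answer: yes yes no no no yes no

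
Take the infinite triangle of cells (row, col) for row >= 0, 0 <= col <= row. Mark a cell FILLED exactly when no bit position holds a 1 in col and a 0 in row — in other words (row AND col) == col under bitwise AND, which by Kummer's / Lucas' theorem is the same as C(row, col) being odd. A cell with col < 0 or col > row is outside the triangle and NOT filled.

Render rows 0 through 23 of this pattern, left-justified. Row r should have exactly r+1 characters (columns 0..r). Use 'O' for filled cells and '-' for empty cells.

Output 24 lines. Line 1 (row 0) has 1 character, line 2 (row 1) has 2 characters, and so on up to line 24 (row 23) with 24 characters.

r0=0: O
r1=1: OO
r2=10: O-O
r3=11: OOOO
r4=100: O---O
r5=101: OO--OO
r6=110: O-O-O-O
r7=111: OOOOOOOO
r8=1000: O-------O
r9=1001: OO------OO
r10=1010: O-O-----O-O
r11=1011: OOOO----OOOO
r12=1100: O---O---O---O
r13=1101: OO--OO--OO--OO
r14=1110: O-O-O-O-O-O-O-O
r15=1111: OOOOOOOOOOOOOOOO
r16=10000: O---------------O
r17=10001: OO--------------OO
r18=10010: O-O-------------O-O
r19=10011: OOOO------------OOOO
r20=10100: O---O-----------O---O
r21=10101: OO--OO----------OO--OO
r22=10110: O-O-O-O---------O-O-O-O
r23=10111: OOOOOOOO--------OOOOOOOO

Answer: O
OO
O-O
OOOO
O---O
OO--OO
O-O-O-O
OOOOOOOO
O-------O
OO------OO
O-O-----O-O
OOOO----OOOO
O---O---O---O
OO--OO--OO--OO
O-O-O-O-O-O-O-O
OOOOOOOOOOOOOOOO
O---------------O
OO--------------OO
O-O-------------O-O
OOOO------------OOOO
O---O-----------O---O
OO--OO----------OO--OO
O-O-O-O---------O-O-O-O
OOOOOOOO--------OOOOOOOO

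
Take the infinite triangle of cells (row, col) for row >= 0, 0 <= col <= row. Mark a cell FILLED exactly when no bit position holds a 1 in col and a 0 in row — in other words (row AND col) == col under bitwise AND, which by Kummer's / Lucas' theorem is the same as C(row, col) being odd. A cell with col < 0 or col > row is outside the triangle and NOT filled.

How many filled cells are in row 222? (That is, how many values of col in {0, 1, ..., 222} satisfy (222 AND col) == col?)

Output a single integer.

222 in binary = 11011110
popcount(222) = number of 1-bits in 11011110 = 6
A col c satisfies (222 AND c) == c iff every set bit of c is also set in 222; each of the 6 set bits of 222 can independently be on or off in c.
count = 2^6 = 64

Answer: 64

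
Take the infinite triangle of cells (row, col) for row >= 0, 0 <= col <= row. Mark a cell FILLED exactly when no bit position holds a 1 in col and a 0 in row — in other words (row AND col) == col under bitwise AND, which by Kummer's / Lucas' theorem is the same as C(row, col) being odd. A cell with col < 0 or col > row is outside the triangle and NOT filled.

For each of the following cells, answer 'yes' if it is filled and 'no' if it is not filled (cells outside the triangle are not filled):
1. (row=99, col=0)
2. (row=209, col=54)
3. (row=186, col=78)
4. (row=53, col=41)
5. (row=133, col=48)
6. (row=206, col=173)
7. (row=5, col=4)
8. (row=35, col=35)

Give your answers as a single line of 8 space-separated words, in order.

Answer: yes no no no no no yes yes

Derivation:
(99,0): row=0b1100011, col=0b0, row AND col = 0b0 = 0; 0 == 0 -> filled
(209,54): row=0b11010001, col=0b110110, row AND col = 0b10000 = 16; 16 != 54 -> empty
(186,78): row=0b10111010, col=0b1001110, row AND col = 0b1010 = 10; 10 != 78 -> empty
(53,41): row=0b110101, col=0b101001, row AND col = 0b100001 = 33; 33 != 41 -> empty
(133,48): row=0b10000101, col=0b110000, row AND col = 0b0 = 0; 0 != 48 -> empty
(206,173): row=0b11001110, col=0b10101101, row AND col = 0b10001100 = 140; 140 != 173 -> empty
(5,4): row=0b101, col=0b100, row AND col = 0b100 = 4; 4 == 4 -> filled
(35,35): row=0b100011, col=0b100011, row AND col = 0b100011 = 35; 35 == 35 -> filled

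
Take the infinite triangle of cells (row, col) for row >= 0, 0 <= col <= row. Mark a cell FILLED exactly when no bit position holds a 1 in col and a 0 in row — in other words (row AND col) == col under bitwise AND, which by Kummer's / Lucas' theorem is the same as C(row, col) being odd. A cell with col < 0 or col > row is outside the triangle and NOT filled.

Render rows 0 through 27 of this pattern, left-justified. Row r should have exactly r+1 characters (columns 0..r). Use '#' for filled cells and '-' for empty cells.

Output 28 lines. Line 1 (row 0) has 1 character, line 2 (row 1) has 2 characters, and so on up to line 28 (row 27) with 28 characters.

Answer: #
##
#-#
####
#---#
##--##
#-#-#-#
########
#-------#
##------##
#-#-----#-#
####----####
#---#---#---#
##--##--##--##
#-#-#-#-#-#-#-#
################
#---------------#
##--------------##
#-#-------------#-#
####------------####
#---#-----------#---#
##--##----------##--##
#-#-#-#---------#-#-#-#
########--------########
#-------#-------#-------#
##------##------##------##
#-#-----#-#-----#-#-----#-#
####----####----####----####

Derivation:
r0=0: #
r1=1: ##
r2=10: #-#
r3=11: ####
r4=100: #---#
r5=101: ##--##
r6=110: #-#-#-#
r7=111: ########
r8=1000: #-------#
r9=1001: ##------##
r10=1010: #-#-----#-#
r11=1011: ####----####
r12=1100: #---#---#---#
r13=1101: ##--##--##--##
r14=1110: #-#-#-#-#-#-#-#
r15=1111: ################
r16=10000: #---------------#
r17=10001: ##--------------##
r18=10010: #-#-------------#-#
r19=10011: ####------------####
r20=10100: #---#-----------#---#
r21=10101: ##--##----------##--##
r22=10110: #-#-#-#---------#-#-#-#
r23=10111: ########--------########
r24=11000: #-------#-------#-------#
r25=11001: ##------##------##------##
r26=11010: #-#-----#-#-----#-#-----#-#
r27=11011: ####----####----####----####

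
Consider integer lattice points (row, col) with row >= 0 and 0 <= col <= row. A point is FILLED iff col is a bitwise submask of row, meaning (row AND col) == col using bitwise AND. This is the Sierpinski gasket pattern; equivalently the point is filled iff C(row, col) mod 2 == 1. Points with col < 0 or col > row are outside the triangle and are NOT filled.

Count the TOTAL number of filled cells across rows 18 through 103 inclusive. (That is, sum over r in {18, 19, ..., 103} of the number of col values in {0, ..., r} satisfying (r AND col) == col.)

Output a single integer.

Answer: 1236

Derivation:
r18=10010 pc2: +4 =4
r19=10011 pc3: +8 =12
r20=10100 pc2: +4 =16
r21=10101 pc3: +8 =24
r22=10110 pc3: +8 =32
r23=10111 pc4: +16 =48
r24=11000 pc2: +4 =52
r25=11001 pc3: +8 =60
r26=11010 pc3: +8 =68
r27=11011 pc4: +16 =84
r28=11100 pc3: +8 =92
r29=11101 pc4: +16 =108
r30=11110 pc4: +16 =124
r31=11111 pc5: +32 =156
r32=100000 pc1: +2 =158
r33=100001 pc2: +4 =162
r34=100010 pc2: +4 =166
r35=100011 pc3: +8 =174
r36=100100 pc2: +4 =178
r37=100101 pc3: +8 =186
r38=100110 pc3: +8 =194
r39=100111 pc4: +16 =210
r40=101000 pc2: +4 =214
r41=101001 pc3: +8 =222
r42=101010 pc3: +8 =230
r43=101011 pc4: +16 =246
r44=101100 pc3: +8 =254
r45=101101 pc4: +16 =270
r46=101110 pc4: +16 =286
r47=101111 pc5: +32 =318
r48=110000 pc2: +4 =322
r49=110001 pc3: +8 =330
r50=110010 pc3: +8 =338
r51=110011 pc4: +16 =354
r52=110100 pc3: +8 =362
r53=110101 pc4: +16 =378
r54=110110 pc4: +16 =394
r55=110111 pc5: +32 =426
r56=111000 pc3: +8 =434
r57=111001 pc4: +16 =450
r58=111010 pc4: +16 =466
r59=111011 pc5: +32 =498
r60=111100 pc4: +16 =514
r61=111101 pc5: +32 =546
r62=111110 pc5: +32 =578
r63=111111 pc6: +64 =642
r64=1000000 pc1: +2 =644
r65=1000001 pc2: +4 =648
r66=1000010 pc2: +4 =652
r67=1000011 pc3: +8 =660
r68=1000100 pc2: +4 =664
r69=1000101 pc3: +8 =672
r70=1000110 pc3: +8 =680
r71=1000111 pc4: +16 =696
r72=1001000 pc2: +4 =700
r73=1001001 pc3: +8 =708
r74=1001010 pc3: +8 =716
r75=1001011 pc4: +16 =732
r76=1001100 pc3: +8 =740
r77=1001101 pc4: +16 =756
r78=1001110 pc4: +16 =772
r79=1001111 pc5: +32 =804
r80=1010000 pc2: +4 =808
r81=1010001 pc3: +8 =816
r82=1010010 pc3: +8 =824
r83=1010011 pc4: +16 =840
r84=1010100 pc3: +8 =848
r85=1010101 pc4: +16 =864
r86=1010110 pc4: +16 =880
r87=1010111 pc5: +32 =912
r88=1011000 pc3: +8 =920
r89=1011001 pc4: +16 =936
r90=1011010 pc4: +16 =952
r91=1011011 pc5: +32 =984
r92=1011100 pc4: +16 =1000
r93=1011101 pc5: +32 =1032
r94=1011110 pc5: +32 =1064
r95=1011111 pc6: +64 =1128
r96=1100000 pc2: +4 =1132
r97=1100001 pc3: +8 =1140
r98=1100010 pc3: +8 =1148
r99=1100011 pc4: +16 =1164
r100=1100100 pc3: +8 =1172
r101=1100101 pc4: +16 =1188
r102=1100110 pc4: +16 =1204
r103=1100111 pc5: +32 =1236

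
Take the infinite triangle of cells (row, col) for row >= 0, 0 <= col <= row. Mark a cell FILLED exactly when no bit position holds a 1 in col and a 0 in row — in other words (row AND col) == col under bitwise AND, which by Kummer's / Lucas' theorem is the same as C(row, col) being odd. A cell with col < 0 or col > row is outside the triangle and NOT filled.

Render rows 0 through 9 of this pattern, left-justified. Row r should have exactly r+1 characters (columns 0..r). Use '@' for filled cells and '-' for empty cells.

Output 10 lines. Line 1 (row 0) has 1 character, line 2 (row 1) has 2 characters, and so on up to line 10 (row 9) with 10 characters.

r0=0: @
r1=1: @@
r2=10: @-@
r3=11: @@@@
r4=100: @---@
r5=101: @@--@@
r6=110: @-@-@-@
r7=111: @@@@@@@@
r8=1000: @-------@
r9=1001: @@------@@

Answer: @
@@
@-@
@@@@
@---@
@@--@@
@-@-@-@
@@@@@@@@
@-------@
@@------@@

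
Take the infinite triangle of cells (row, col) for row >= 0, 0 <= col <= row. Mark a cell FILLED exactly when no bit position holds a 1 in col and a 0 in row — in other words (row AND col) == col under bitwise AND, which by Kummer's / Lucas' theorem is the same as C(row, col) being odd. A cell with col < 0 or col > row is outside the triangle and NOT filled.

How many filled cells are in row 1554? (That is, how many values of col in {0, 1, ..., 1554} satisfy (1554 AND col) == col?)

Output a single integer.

1554 in binary = 11000010010
popcount(1554) = number of 1-bits in 11000010010 = 4
A col c satisfies (1554 AND c) == c iff every set bit of c is also set in 1554; each of the 4 set bits of 1554 can independently be on or off in c.
count = 2^4 = 16

Answer: 16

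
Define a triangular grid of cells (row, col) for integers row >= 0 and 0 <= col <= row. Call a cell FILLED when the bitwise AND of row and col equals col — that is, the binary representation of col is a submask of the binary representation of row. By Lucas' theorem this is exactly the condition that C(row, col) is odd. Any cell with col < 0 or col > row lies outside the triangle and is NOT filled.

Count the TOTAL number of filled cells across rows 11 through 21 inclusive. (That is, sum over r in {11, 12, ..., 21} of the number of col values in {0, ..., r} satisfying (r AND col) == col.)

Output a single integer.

r11=1011 pc3: +8 =8
r12=1100 pc2: +4 =12
r13=1101 pc3: +8 =20
r14=1110 pc3: +8 =28
r15=1111 pc4: +16 =44
r16=10000 pc1: +2 =46
r17=10001 pc2: +4 =50
r18=10010 pc2: +4 =54
r19=10011 pc3: +8 =62
r20=10100 pc2: +4 =66
r21=10101 pc3: +8 =74

Answer: 74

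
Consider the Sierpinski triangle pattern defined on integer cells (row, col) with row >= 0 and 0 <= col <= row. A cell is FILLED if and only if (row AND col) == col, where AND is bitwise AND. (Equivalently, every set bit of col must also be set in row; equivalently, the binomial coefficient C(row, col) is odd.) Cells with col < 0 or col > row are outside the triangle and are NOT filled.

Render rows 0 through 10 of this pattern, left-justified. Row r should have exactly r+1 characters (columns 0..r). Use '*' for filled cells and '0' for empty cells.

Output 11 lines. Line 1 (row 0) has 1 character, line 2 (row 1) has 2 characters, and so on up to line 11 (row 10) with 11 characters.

Answer: *
**
*0*
****
*000*
**00**
*0*0*0*
********
*0000000*
**000000**
*0*00000*0*

Derivation:
r0=0: *
r1=1: **
r2=10: *0*
r3=11: ****
r4=100: *000*
r5=101: **00**
r6=110: *0*0*0*
r7=111: ********
r8=1000: *0000000*
r9=1001: **000000**
r10=1010: *0*00000*0*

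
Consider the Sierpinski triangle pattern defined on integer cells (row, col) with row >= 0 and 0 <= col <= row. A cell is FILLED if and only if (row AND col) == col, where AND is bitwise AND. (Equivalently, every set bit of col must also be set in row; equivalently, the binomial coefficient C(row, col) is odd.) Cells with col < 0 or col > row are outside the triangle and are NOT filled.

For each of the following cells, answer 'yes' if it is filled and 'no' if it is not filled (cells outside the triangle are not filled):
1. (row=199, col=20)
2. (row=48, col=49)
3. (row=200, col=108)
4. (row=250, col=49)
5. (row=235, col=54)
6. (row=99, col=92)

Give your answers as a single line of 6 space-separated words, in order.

(199,20): row=0b11000111, col=0b10100, row AND col = 0b100 = 4; 4 != 20 -> empty
(48,49): col outside [0, 48] -> not filled
(200,108): row=0b11001000, col=0b1101100, row AND col = 0b1001000 = 72; 72 != 108 -> empty
(250,49): row=0b11111010, col=0b110001, row AND col = 0b110000 = 48; 48 != 49 -> empty
(235,54): row=0b11101011, col=0b110110, row AND col = 0b100010 = 34; 34 != 54 -> empty
(99,92): row=0b1100011, col=0b1011100, row AND col = 0b1000000 = 64; 64 != 92 -> empty

Answer: no no no no no no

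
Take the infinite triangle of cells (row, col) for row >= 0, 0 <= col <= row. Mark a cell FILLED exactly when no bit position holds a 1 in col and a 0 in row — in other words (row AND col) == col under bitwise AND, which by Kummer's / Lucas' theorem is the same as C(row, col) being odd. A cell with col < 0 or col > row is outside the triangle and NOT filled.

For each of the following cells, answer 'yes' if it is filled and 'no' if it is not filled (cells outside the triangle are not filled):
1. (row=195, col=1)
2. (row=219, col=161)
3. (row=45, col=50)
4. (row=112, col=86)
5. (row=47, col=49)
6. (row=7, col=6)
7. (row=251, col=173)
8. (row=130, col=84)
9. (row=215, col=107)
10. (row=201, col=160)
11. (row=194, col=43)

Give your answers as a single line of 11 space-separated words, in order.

(195,1): row=0b11000011, col=0b1, row AND col = 0b1 = 1; 1 == 1 -> filled
(219,161): row=0b11011011, col=0b10100001, row AND col = 0b10000001 = 129; 129 != 161 -> empty
(45,50): col outside [0, 45] -> not filled
(112,86): row=0b1110000, col=0b1010110, row AND col = 0b1010000 = 80; 80 != 86 -> empty
(47,49): col outside [0, 47] -> not filled
(7,6): row=0b111, col=0b110, row AND col = 0b110 = 6; 6 == 6 -> filled
(251,173): row=0b11111011, col=0b10101101, row AND col = 0b10101001 = 169; 169 != 173 -> empty
(130,84): row=0b10000010, col=0b1010100, row AND col = 0b0 = 0; 0 != 84 -> empty
(215,107): row=0b11010111, col=0b1101011, row AND col = 0b1000011 = 67; 67 != 107 -> empty
(201,160): row=0b11001001, col=0b10100000, row AND col = 0b10000000 = 128; 128 != 160 -> empty
(194,43): row=0b11000010, col=0b101011, row AND col = 0b10 = 2; 2 != 43 -> empty

Answer: yes no no no no yes no no no no no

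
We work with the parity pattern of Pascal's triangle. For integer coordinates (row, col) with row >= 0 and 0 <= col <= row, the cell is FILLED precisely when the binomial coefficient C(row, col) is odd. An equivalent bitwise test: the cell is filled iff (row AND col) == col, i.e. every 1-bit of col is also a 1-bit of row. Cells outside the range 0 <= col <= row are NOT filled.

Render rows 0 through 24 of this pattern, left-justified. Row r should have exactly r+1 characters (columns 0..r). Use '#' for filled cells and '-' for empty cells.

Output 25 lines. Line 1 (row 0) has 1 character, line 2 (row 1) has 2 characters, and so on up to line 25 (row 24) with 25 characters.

Answer: #
##
#-#
####
#---#
##--##
#-#-#-#
########
#-------#
##------##
#-#-----#-#
####----####
#---#---#---#
##--##--##--##
#-#-#-#-#-#-#-#
################
#---------------#
##--------------##
#-#-------------#-#
####------------####
#---#-----------#---#
##--##----------##--##
#-#-#-#---------#-#-#-#
########--------########
#-------#-------#-------#

Derivation:
r0=0: #
r1=1: ##
r2=10: #-#
r3=11: ####
r4=100: #---#
r5=101: ##--##
r6=110: #-#-#-#
r7=111: ########
r8=1000: #-------#
r9=1001: ##------##
r10=1010: #-#-----#-#
r11=1011: ####----####
r12=1100: #---#---#---#
r13=1101: ##--##--##--##
r14=1110: #-#-#-#-#-#-#-#
r15=1111: ################
r16=10000: #---------------#
r17=10001: ##--------------##
r18=10010: #-#-------------#-#
r19=10011: ####------------####
r20=10100: #---#-----------#---#
r21=10101: ##--##----------##--##
r22=10110: #-#-#-#---------#-#-#-#
r23=10111: ########--------########
r24=11000: #-------#-------#-------#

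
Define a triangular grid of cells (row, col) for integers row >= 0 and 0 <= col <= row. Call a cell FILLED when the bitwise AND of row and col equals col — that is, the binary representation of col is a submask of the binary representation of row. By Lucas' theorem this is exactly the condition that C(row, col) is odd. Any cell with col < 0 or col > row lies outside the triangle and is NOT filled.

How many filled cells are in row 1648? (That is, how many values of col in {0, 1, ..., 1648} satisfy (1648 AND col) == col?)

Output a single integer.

1648 in binary = 11001110000
popcount(1648) = number of 1-bits in 11001110000 = 5
A col c satisfies (1648 AND c) == c iff every set bit of c is also set in 1648; each of the 5 set bits of 1648 can independently be on or off in c.
count = 2^5 = 32

Answer: 32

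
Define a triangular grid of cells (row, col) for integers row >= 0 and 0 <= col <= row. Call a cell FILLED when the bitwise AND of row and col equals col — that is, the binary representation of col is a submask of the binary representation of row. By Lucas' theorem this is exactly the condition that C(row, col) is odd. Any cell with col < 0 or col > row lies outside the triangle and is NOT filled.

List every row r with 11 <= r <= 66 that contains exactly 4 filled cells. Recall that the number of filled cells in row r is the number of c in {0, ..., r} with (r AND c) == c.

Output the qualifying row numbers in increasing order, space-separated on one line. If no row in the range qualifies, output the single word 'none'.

Answer: 12 17 18 20 24 33 34 36 40 48 65 66

Derivation:
Row r has 2^popcount(r) filled cells, so we need popcount(r) = log2(4) = 2.
Scan r = 11..66 and keep those with exactly 2 one-bits:
r=11=1011 popcount=3 -> skip
r=12=1100 popcount=2 -> KEEP
r=13=1101 popcount=3 -> skip
r=14=1110 popcount=3 -> skip
r=15=1111 popcount=4 -> skip
r=16=10000 popcount=1 -> skip
r=17=10001 popcount=2 -> KEEP
r=18=10010 popcount=2 -> KEEP
r=19=10011 popcount=3 -> skip
r=20=10100 popcount=2 -> KEEP
r=21=10101 popcount=3 -> skip
r=22=10110 popcount=3 -> skip
r=23=10111 popcount=4 -> skip
r=24=11000 popcount=2 -> KEEP
r=25=11001 popcount=3 -> skip
r=26=11010 popcount=3 -> skip
r=27=11011 popcount=4 -> skip
r=28=11100 popcount=3 -> skip
r=29=11101 popcount=4 -> skip
r=30=11110 popcount=4 -> skip
r=31=11111 popcount=5 -> skip
r=32=100000 popcount=1 -> skip
r=33=100001 popcount=2 -> KEEP
r=34=100010 popcount=2 -> KEEP
r=35=100011 popcount=3 -> skip
r=36=100100 popcount=2 -> KEEP
r=37=100101 popcount=3 -> skip
r=38=100110 popcount=3 -> skip
r=39=100111 popcount=4 -> skip
r=40=101000 popcount=2 -> KEEP
r=41=101001 popcount=3 -> skip
r=42=101010 popcount=3 -> skip
r=43=101011 popcount=4 -> skip
r=44=101100 popcount=3 -> skip
r=45=101101 popcount=4 -> skip
r=46=101110 popcount=4 -> skip
r=47=101111 popcount=5 -> skip
r=48=110000 popcount=2 -> KEEP
r=49=110001 popcount=3 -> skip
r=50=110010 popcount=3 -> skip
r=51=110011 popcount=4 -> skip
r=52=110100 popcount=3 -> skip
r=53=110101 popcount=4 -> skip
r=54=110110 popcount=4 -> skip
r=55=110111 popcount=5 -> skip
r=56=111000 popcount=3 -> skip
r=57=111001 popcount=4 -> skip
r=58=111010 popcount=4 -> skip
r=59=111011 popcount=5 -> skip
r=60=111100 popcount=4 -> skip
r=61=111101 popcount=5 -> skip
r=62=111110 popcount=5 -> skip
r=63=111111 popcount=6 -> skip
r=64=1000000 popcount=1 -> skip
r=65=1000001 popcount=2 -> KEEP
r=66=1000010 popcount=2 -> KEEP
Kept rows: 12 17 18 20 24 33 34 36 40 48 65 66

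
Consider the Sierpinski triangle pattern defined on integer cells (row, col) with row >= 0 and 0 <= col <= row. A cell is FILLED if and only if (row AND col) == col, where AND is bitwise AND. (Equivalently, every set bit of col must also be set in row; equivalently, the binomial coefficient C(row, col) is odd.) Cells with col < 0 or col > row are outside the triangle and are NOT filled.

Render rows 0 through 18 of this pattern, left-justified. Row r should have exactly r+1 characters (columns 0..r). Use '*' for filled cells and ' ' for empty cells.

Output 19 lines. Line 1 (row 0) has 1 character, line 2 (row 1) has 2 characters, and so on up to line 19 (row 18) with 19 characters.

Answer: *
**
* *
****
*   *
**  **
* * * *
********
*       *
**      **
* *     * *
****    ****
*   *   *   *
**  **  **  **
* * * * * * * *
****************
*               *
**              **
* *             * *

Derivation:
r0=0: *
r1=1: **
r2=10: * *
r3=11: ****
r4=100: *   *
r5=101: **  **
r6=110: * * * *
r7=111: ********
r8=1000: *       *
r9=1001: **      **
r10=1010: * *     * *
r11=1011: ****    ****
r12=1100: *   *   *   *
r13=1101: **  **  **  **
r14=1110: * * * * * * * *
r15=1111: ****************
r16=10000: *               *
r17=10001: **              **
r18=10010: * *             * *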